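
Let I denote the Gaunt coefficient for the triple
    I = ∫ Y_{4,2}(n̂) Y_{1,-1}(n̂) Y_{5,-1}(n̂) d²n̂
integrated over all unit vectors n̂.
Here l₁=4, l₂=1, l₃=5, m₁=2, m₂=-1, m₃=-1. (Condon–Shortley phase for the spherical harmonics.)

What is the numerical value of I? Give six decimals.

Rules hold: Σm=0, L=10 even, 3≤5≤5.
N = 9·3·11 = 297
Δ = 0!·8!·2!/11! = 1/495
Racah Σ t=0..0: t=0:+1/576 = 1/576
⇒ 3j(4 1 5; 0 0 0)² = 5/99, sgn -1
Racah Σ t=0..0: t=0:+1/2880 = 1/2880
⇒ 3j(4 1 5; 2 -1 -1)² = 2/165, sgn +1
4πI² = N·(3j₀)²·(3jₘ)² = 2/11
I = -1·√(0.181818/4π) = -0.12028562

-0.120286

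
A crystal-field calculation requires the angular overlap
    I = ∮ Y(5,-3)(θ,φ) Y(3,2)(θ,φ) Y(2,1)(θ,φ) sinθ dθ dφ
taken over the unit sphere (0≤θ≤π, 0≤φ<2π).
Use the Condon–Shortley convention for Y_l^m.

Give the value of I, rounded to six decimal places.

-0.253584

Checks pass: Σm=0; 10 even; l₃=2∈[2,8].
(2·5+1)(2·3+1)(2·2+1) = 385
Δ: 6! 4! 0! / 11! → 1/2310
sum: t=3:−1/144 = -1/144
3j²(5 3 2; 0 0 0) = Δ·Π!·Σ² = 10/231  (sign -1)
sum: t=5:−1/720 = -1/720
3j²(5 3 2; -3 2 1) = Δ·Π!·Σ² = 8/165  (sign +1)
combine: 4πI² = 385·10/231·8/165 = 80/99
take √, sign -1: I = -0.25358436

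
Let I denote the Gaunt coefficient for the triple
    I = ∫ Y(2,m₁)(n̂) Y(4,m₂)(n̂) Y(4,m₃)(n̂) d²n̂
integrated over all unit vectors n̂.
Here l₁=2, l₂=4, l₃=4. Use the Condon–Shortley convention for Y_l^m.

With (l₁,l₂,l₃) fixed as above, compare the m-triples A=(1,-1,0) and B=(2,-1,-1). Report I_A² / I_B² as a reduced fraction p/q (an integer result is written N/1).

1/20

l's match ⇒ only the (l;m) 3-j factors differ between A and B.
A: triangle coeff Δ(2,4,4) = 1/13860; Σ_t [0,1]: t=0:+1/72 t=1:−1/96 = 1/288; (3j)²=1/462 [(2 4 4; 1 -1 0)], sign=+1
B: triangle coeff Δ(2,4,4) = 1/13860; Σ_t [0,0]: t=0:+1/144 = 1/144; (3j)²=10/231 [(2 4 4; 2 -1 -1)], sign=-1
I_A²/I_B² = (1/462)/(10/231) = 1/20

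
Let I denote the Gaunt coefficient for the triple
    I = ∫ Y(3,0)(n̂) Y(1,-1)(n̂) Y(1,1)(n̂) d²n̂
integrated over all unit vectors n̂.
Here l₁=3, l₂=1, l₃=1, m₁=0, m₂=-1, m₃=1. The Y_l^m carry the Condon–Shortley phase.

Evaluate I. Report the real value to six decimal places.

|3−1|≤1≤3+1 violated ⇒ I = 0

0.000000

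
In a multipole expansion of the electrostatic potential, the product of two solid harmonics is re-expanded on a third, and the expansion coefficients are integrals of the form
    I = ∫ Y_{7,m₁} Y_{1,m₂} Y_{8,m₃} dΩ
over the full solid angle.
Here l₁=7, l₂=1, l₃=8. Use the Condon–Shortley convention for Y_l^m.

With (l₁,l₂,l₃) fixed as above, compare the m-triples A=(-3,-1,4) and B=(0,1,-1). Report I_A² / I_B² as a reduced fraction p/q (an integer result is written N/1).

Shared (l₁,l₂,l₃)=(7,1,8): N and (l;000)² cancel in I_A²/I_B².
A: Δ = 0!·14!·2!/17! = 1/2040; Racah Σ t=0..0: t=0:+1/174182400 = 1/174182400; ⇒ 3j(7 1 8; -3 -1 4)² = 11/340, sgn +1
B: Δ = 0!·14!·2!/17! = 1/2040; Racah Σ t=0..0: t=0:+1/50803200 = 1/50803200; ⇒ 3j(7 1 8; 0 1 -1)² = 3/170, sgn -1
I_A²/I_B² = (11/340)/(3/170) = 11/6

11/6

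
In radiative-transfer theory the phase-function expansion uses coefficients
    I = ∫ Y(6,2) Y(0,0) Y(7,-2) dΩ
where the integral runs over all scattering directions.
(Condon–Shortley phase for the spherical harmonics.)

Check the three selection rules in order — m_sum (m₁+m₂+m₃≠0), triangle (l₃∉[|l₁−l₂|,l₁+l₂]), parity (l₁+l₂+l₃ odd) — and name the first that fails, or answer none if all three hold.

m₁+m₂+m₃ = 2 + 0 − 2 = 0  ✓
triangle: |6−0|=6 ≤ l₃=7 ≤ 6+0=6  ✗
parity: l₁+l₂+l₃ = 13 is odd

triangle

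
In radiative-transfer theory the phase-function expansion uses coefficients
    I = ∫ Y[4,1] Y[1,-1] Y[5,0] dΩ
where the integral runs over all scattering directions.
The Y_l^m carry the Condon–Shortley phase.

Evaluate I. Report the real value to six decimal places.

Checks pass: Σm=0; 10 even; l₃=5∈[3,5].
(2·4+1)(2·1+1)(2·5+1) = 297
Δ: 0! 8! 2! / 11! → 1/495
sum: t=0:+1/576 = 1/576
3j²(4 1 5; 0 0 0) = Δ·Π!·Σ² = 5/99  (sign -1)
sum: t=0:+1/1440 = 1/1440
3j²(4 1 5; 1 -1 0) = Δ·Π!·Σ² = 2/99  (sign -1)
combine: 4πI² = 297·5/99·2/99 = 10/33
take √, sign +1: I = 0.15528807

0.155288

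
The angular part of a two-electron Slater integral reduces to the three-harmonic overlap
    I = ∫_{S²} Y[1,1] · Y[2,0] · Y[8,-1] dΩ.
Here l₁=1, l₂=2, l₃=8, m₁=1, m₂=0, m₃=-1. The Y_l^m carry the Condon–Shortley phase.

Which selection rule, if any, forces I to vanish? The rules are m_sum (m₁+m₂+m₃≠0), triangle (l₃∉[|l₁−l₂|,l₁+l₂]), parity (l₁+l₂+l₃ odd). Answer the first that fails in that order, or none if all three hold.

azimuthal sum: 1 + 0 − 1 = 0  ✓
1 ≤ 8 ≤ 3 (triangle on l)  ✗
L = 1 + 2 + 8 = 11 (odd)

triangle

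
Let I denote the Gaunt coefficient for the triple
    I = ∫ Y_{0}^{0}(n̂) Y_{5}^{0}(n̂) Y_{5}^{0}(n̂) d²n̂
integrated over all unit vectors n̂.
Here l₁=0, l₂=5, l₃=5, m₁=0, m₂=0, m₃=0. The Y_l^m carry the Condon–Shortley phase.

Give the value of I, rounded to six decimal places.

0.282095

Checks pass: Σm=0; 10 even; l₃=5∈[5,5].
(2·0+1)(2·5+1)(2·5+1) = 121
Δ: 0! 0! 10! / 11! → 1/11
sum: t=0:+1/14400 = 1/14400
3j²(0 5 5; 0 0 0) = Δ·Π!·Σ² = 1/11  (sign -1)
(m-triple is (0,0,0) — same symbol as above.)
combine: 4πI² = 121·1/11·1/11 = 1/1
take √, sign +1: I = 0.28209479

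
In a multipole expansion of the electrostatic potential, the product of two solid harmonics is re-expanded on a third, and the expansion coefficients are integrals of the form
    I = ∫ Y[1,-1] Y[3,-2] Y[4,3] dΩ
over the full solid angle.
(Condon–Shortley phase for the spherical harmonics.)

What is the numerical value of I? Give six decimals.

-0.282095

m-sum 0 ✓  L=8 even ✓  2≤4≤4 ✓
Π(2lᵢ+1) = 3×7×9 = 189
triangle coeff Δ(1,3,4) = 1/252
Σ_t [0,0]: t=0:+1/36 = 1/36
(3j)²=4/63 [(1 3 4; 0 0 0)], sign=+1
Σ_t [0,0]: t=0:+1/240 = 1/240
(3j)²=1/12 [(1 3 4; -1 -2 3)], sign=-1
⇒ 4πI² = 1/1
I = (-1)√(1/1/(4π)) = -0.28209479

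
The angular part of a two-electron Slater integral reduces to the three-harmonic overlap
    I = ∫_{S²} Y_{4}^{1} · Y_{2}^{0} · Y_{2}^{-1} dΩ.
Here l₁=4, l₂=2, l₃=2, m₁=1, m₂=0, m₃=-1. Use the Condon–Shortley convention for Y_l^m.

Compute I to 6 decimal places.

-0.220728

m-sum 0 ✓  L=8 even ✓  2≤2≤6 ✓
Π(2lᵢ+1) = 9×5×5 = 225
triangle coeff Δ(4,2,2) = 1/630
Σ_t [2,2]: t=2:+1/16 = 1/16
(3j)²=2/35 [(4 2 2; 0 0 0)], sign=+1
Σ_t [2,2]: t=2:+1/24 = 1/24
(3j)²=1/21 [(4 2 2; 1 0 -1)], sign=-1
⇒ 4πI² = 30/49
I = (-1)√(30/49/(4π)) = -0.22072812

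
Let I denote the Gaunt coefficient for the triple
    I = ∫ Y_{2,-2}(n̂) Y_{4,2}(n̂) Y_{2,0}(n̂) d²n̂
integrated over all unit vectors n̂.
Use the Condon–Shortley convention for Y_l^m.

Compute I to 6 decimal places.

0.156078

m-sum 0 ✓  L=8 even ✓  2≤2≤6 ✓
Π(2lᵢ+1) = 5×9×5 = 225
triangle coeff Δ(2,4,2) = 1/630
Σ_t [2,2]: t=2:+1/16 = 1/16
(3j)²=2/35 [(2 4 2; 0 0 0)], sign=+1
Σ_t [4,4]: t=4:+1/96 = 1/96
(3j)²=1/42 [(2 4 2; -2 2 0)], sign=+1
⇒ 4πI² = 15/49
I = (+1)√(15/49/(4π)) = 0.15607835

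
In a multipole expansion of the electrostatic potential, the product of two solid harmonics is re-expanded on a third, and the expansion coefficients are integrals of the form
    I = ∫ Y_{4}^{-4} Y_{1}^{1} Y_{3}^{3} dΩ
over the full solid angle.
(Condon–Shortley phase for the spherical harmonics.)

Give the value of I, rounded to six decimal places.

m-sum 0 ✓  L=8 even ✓  3≤3≤5 ✓
Π(2lᵢ+1) = 9×3×7 = 189
triangle coeff Δ(4,1,3) = 1/252
Σ_t [1,1]: t=1:−1/36 = -1/36
(3j)²=4/63 [(4 1 3; 0 0 0)], sign=+1
Σ_t [2,2]: t=2:+1/1440 = 1/1440
(3j)²=1/9 [(4 1 3; -4 1 3)], sign=+1
⇒ 4πI² = 4/3
I = (+1)√(4/3/(4π)) = 0.32573501

0.325735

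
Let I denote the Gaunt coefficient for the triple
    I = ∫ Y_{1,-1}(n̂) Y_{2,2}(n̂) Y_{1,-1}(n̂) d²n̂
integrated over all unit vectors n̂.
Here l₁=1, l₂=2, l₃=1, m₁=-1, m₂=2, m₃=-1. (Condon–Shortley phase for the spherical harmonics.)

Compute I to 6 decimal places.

Rules hold: Σm=0, L=4 even, 1≤1≤3.
N = 3·5·3 = 45
Δ = 2!·0!·2!/5! = 1/30
Racah Σ t=1..1: t=1:−1/1 = -1/1
⇒ 3j(1 2 1; 0 0 0)² = 2/15, sgn +1
Racah Σ t=2..2: t=2:+1/4 = 1/4
⇒ 3j(1 2 1; -1 2 -1)² = 1/5, sgn +1
4πI² = N·(3j₀)²·(3jₘ)² = 6/5
I = +1·√(1.2/4π) = 0.30901936

0.309019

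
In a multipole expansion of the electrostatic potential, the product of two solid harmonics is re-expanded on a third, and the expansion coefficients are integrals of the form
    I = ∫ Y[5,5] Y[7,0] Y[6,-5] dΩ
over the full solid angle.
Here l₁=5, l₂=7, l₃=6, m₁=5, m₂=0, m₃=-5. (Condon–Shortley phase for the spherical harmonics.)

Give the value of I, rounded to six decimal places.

0.065670

Checks pass: Σm=0; 18 even; l₃=6∈[2,12].
(2·5+1)(2·7+1)(2·6+1) = 2145
Δ: 6! 4! 8! / 19! → 1/174594420
sum: t=1:−1/4147200 t=2:+1/207360 t=3:−1/82944 t=4:+1/207360 t=5:−1/4147200 = -1/345600
3j²(5 7 6; 0 0 0) = Δ·Π!·Σ² = 420/46189  (sign -1)
sum: t=0:+1/87091200 = 1/87091200
3j²(5 7 6; 5 0 -5) = Δ·Π!·Σ² = 35/12597  (sign -1)
combine: 4πI² = 2145·420/46189·35/12597 = 73500/1356277
take √, sign +1: I = 0.06566963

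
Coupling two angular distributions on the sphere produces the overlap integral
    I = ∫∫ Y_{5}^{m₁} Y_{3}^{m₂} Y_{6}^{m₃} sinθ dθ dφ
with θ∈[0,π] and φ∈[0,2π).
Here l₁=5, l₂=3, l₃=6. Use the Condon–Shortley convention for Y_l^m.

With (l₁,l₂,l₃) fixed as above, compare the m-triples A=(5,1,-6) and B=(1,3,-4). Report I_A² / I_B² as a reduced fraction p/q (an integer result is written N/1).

33/28

Shared (l₁,l₂,l₃)=(5,3,6): N and (l;000)² cancel in I_A²/I_B².
A: Δ = 2!·8!·4!/15! = 1/675675; Racah Σ t=0..0: t=0:+1/1935360 = 1/1935360; ⇒ 3j(5 3 6; 5 1 -6)² = 3/91, sgn +1
B: Δ = 2!·8!·4!/15! = 1/675675; Racah Σ t=2..2: t=2:+1/69120 = 1/69120; ⇒ 3j(5 3 6; 1 3 -4)² = 4/143, sgn +1
I_A²/I_B² = (3/91)/(4/143) = 33/28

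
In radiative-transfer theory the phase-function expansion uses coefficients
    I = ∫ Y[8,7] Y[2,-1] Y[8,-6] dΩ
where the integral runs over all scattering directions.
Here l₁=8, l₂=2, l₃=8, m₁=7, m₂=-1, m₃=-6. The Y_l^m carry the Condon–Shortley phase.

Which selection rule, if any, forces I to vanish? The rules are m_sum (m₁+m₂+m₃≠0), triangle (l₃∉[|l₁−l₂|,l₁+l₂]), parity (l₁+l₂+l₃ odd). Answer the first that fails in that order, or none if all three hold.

azimuthal sum: 7 − 1 − 6 = 0  ✓
6 ≤ 8 ≤ 10 (triangle on l)  ✓
L = 8 + 2 + 8 = 18 (even)  ✓

none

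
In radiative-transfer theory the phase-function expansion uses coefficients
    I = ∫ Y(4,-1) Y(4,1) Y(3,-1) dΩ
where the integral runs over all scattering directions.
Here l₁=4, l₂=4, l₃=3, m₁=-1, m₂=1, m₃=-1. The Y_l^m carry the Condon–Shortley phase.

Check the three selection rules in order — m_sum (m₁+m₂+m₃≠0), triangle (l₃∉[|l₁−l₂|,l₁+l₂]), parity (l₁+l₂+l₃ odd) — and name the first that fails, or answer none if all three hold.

m_sum

Σmᵢ = -1  ✗
l₃∈[|l₁−l₂|,l₁+l₂]=[0,8], have l₃=3
Σlᵢ = 11 ⇒ odd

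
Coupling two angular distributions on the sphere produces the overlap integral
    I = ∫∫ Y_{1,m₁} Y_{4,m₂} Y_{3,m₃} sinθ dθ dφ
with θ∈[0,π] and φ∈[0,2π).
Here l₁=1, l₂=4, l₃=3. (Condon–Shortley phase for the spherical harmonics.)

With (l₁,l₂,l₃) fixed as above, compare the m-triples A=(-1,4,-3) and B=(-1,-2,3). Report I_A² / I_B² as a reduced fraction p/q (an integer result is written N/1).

l's match ⇒ only the (l;m) 3-j factors differ between A and B.
A: triangle coeff Δ(1,4,3) = 1/252; Σ_t [2,2]: t=2:+1/1440 = 1/1440; (3j)²=1/9 [(1 4 3; -1 4 -3)], sign=+1
B: triangle coeff Δ(1,4,3) = 1/252; Σ_t [2,2]: t=2:+1/1440 = 1/1440; (3j)²=1/252 [(1 4 3; -1 -2 3)], sign=+1
I_A²/I_B² = (1/9)/(1/252) = 28/1

28/1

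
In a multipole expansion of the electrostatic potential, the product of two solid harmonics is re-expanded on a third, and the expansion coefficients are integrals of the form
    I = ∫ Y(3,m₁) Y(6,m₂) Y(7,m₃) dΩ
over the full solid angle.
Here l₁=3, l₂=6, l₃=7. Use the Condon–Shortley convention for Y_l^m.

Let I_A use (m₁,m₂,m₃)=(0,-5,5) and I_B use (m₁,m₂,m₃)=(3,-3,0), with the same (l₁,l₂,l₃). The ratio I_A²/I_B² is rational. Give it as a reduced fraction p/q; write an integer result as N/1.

847/450

l's match ⇒ only the (l;m) 3-j factors differ between A and B.
A: triangle coeff Δ(3,6,7) = 1/2042040; Σ_t [0,1]: t=0:+1/4354560 t=1:−1/14515200 = 1/6220800; (3j)²=77/4420 [(3 6 7; 0 -5 5)], sign=+1
B: triangle coeff Δ(3,6,7) = 1/2042040; Σ_t [0,0]: t=0:+1/1451520 = 1/1451520; (3j)²=45/4862 [(3 6 7; 3 -3 0)], sign=-1
I_A²/I_B² = (77/4420)/(45/4862) = 847/450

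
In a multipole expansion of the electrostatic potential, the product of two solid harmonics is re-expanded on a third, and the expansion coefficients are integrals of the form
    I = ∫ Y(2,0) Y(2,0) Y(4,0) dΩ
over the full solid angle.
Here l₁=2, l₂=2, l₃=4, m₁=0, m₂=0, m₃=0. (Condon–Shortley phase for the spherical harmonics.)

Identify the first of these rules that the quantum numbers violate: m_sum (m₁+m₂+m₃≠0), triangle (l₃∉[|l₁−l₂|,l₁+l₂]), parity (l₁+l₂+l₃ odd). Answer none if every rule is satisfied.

none

Σmᵢ = 0  ✓
l₃∈[|l₁−l₂|,l₁+l₂]=[0,4], have l₃=4  ✓
Σlᵢ = 8 ⇒ even  ✓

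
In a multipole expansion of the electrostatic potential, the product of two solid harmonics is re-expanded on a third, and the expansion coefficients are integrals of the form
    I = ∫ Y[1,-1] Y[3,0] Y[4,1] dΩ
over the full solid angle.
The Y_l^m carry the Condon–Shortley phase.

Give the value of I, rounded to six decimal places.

-0.194664

Rules hold: Σm=0, L=8 even, 2≤4≤4.
N = 3·7·9 = 189
Δ = 0!·2!·6!/9! = 1/252
Racah Σ t=0..0: t=0:+1/36 = 1/36
⇒ 3j(1 3 4; 0 0 0)² = 4/63, sgn +1
Racah Σ t=0..0: t=0:+1/72 = 1/72
⇒ 3j(1 3 4; -1 0 1)² = 5/126, sgn -1
4πI² = N·(3j₀)²·(3jₘ)² = 10/21
I = -1·√(0.47619/4π) = -0.19466390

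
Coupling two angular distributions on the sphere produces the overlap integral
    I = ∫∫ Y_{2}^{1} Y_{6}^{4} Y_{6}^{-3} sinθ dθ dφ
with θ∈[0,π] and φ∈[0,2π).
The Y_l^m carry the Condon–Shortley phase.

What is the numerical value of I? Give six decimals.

1 + 4 − 3 = 2 ≠ 0: azimuthal integral kills it; I = 0

0.000000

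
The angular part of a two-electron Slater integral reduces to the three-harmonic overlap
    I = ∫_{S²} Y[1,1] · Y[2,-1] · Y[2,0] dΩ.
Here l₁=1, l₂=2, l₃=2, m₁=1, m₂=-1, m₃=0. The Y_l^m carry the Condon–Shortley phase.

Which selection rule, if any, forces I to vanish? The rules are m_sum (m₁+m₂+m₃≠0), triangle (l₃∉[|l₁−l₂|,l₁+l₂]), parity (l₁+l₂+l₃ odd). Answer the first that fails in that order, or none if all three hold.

parity

Σmᵢ = 0  ✓
l₃∈[|l₁−l₂|,l₁+l₂]=[1,3], have l₃=2  ✓
Σlᵢ = 5 ⇒ odd  ✗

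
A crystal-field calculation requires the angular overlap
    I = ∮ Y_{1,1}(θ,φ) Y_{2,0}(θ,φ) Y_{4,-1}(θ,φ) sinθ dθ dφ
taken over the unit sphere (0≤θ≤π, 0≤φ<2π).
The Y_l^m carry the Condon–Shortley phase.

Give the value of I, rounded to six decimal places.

0.000000

triangle: need 1≤l₃≤3, have 4; I=0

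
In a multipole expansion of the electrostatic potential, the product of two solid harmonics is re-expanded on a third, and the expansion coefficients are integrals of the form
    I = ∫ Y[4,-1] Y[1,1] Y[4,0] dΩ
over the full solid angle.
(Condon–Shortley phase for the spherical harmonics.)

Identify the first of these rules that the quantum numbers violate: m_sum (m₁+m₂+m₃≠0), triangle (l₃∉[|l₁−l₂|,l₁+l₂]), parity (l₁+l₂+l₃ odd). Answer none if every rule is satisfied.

parity

Σmᵢ = 0  ✓
l₃∈[|l₁−l₂|,l₁+l₂]=[3,5], have l₃=4  ✓
Σlᵢ = 9 ⇒ odd  ✗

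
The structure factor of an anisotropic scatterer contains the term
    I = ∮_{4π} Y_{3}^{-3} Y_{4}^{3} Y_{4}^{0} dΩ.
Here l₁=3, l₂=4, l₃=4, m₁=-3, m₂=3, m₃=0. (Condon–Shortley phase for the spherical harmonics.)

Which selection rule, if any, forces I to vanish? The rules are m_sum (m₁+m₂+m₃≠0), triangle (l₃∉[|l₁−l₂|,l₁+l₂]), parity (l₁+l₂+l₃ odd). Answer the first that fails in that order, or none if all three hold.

m₁+m₂+m₃ = -3 + 3 + 0 = 0  ✓
triangle: |3−4|=1 ≤ l₃=4 ≤ 3+4=7  ✓
parity: l₁+l₂+l₃ = 11 is odd  ✗

parity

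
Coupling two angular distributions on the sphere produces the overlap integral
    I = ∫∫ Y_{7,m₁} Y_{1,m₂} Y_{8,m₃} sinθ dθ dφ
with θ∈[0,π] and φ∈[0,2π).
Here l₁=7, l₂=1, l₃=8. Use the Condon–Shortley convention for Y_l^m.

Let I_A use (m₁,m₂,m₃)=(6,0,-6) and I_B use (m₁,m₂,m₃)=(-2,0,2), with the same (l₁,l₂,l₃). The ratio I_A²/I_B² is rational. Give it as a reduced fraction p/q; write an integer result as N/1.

7/15

l's match ⇒ only the (l;m) 3-j factors differ between A and B.
A: triangle coeff Δ(7,1,8) = 1/2040; Σ_t [0,0]: t=0:+1/6227020800 = 1/6227020800; (3j)²=7/510 [(7 1 8; 6 0 -6)], sign=+1
B: triangle coeff Δ(7,1,8) = 1/2040; Σ_t [0,0]: t=0:+1/43545600 = 1/43545600; (3j)²=1/34 [(7 1 8; -2 0 2)], sign=+1
I_A²/I_B² = (7/510)/(1/34) = 7/15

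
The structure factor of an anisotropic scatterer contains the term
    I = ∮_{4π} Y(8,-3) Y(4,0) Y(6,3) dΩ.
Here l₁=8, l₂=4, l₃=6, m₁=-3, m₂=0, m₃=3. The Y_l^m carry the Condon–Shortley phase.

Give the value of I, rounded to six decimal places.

Rules hold: Σm=0, L=18 even, 4≤6≤12.
N = 17·9·13 = 1989
Δ = 6!·10!·2!/19! = 1/23279256
Racah Σ t=2..4: t=2:+1/1658880 t=3:−1/518400 t=4:+1/1658880 = -1/1382400
⇒ 3j(8 4 6; 0 0 0)² = 504/46189, sgn -1
Racah Σ t=2..4: t=2:+1/34836480 t=3:−1/2903040 t=4:+1/2903040 = 1/34836480
⇒ 3j(8 4 6; -3 0 3)² = 25/117572, sgn -1
4πI² = N·(3j₀)²·(3jₘ)² = 4050/877591
I = +1·√(0.00461491/4π) = 0.01916357

0.019164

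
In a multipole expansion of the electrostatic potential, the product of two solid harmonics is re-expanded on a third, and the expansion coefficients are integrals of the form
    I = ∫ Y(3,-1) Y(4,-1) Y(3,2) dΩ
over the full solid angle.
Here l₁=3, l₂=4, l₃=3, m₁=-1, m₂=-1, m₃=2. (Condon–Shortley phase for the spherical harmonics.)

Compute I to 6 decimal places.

Checks pass: Σm=0; 10 even; l₃=3∈[1,7].
(2·3+1)(2·4+1)(2·3+1) = 441
Δ: 4! 2! 4! / 11! → 1/34650
sum: t=1:−1/72 t=2:+1/16 t=3:−1/72 = 5/144
3j²(3 4 3; 0 0 0) = Δ·Π!·Σ² = 2/77  (sign -1)
sum: t=2:+1/48 t=3:−1/144 = 1/72
3j²(3 4 3; -1 -1 2) = Δ·Π!·Σ² = 16/693  (sign -1)
combine: 4πI² = 441·2/77·16/693 = 32/121
take √, sign +1: I = 0.14506992

0.145070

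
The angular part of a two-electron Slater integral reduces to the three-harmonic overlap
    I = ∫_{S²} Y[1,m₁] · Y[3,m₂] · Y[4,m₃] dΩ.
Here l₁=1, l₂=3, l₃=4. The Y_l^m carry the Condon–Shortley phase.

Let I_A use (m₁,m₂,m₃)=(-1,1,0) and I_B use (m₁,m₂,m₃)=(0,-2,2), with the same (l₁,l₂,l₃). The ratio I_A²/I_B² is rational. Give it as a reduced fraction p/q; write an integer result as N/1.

1/2

Shared (l₁,l₂,l₃)=(1,3,4): N and (l;000)² cancel in I_A²/I_B².
A: Δ = 0!·2!·6!/9! = 1/252; Racah Σ t=0..0: t=0:+1/96 = 1/96; ⇒ 3j(1 3 4; -1 1 0)² = 1/42, sgn +1
B: Δ = 0!·2!·6!/9! = 1/252; Racah Σ t=0..0: t=0:+1/120 = 1/120; ⇒ 3j(1 3 4; 0 -2 2)² = 1/21, sgn +1
I_A²/I_B² = (1/42)/(1/21) = 1/2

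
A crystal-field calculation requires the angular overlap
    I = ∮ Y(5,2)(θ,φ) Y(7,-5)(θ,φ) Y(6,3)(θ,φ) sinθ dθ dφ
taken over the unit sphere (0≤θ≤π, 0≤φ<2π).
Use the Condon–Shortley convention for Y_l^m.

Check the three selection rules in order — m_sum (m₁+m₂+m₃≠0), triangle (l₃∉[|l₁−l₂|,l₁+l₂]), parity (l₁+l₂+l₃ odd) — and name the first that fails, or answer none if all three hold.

m₁+m₂+m₃ = 2 − 5 + 3 = 0  ✓
triangle: |5−7|=2 ≤ l₃=6 ≤ 5+7=12  ✓
parity: l₁+l₂+l₃ = 18 is even  ✓

none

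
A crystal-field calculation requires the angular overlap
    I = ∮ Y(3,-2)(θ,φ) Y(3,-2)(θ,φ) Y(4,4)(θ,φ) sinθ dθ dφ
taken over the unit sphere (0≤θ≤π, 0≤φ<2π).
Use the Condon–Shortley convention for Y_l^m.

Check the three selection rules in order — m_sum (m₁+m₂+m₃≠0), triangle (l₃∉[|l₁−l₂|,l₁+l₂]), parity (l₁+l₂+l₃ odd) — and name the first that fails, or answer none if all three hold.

m₁+m₂+m₃ = -2 − 2 + 4 = 0  ✓
triangle: |3−3|=0 ≤ l₃=4 ≤ 3+3=6  ✓
parity: l₁+l₂+l₃ = 10 is even  ✓

none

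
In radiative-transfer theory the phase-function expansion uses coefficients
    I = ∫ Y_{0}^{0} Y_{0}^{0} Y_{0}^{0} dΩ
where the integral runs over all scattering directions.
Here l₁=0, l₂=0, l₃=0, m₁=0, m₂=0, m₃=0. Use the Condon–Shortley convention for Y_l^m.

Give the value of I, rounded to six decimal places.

0.282095

m-sum 0 ✓  L=0 even ✓  0≤0≤0 ✓
Π(2lᵢ+1) = 1×1×1 = 1
triangle coeff Δ(0,0,0) = 1/1
Σ_t [0,0]: t=0:+1/1 = 1/1
(3j)²=1/1 [(0 0 0; 0 0 0)], sign=+1
(m-triple is (0,0,0) — same symbol as above.)
⇒ 4πI² = 1/1
I = (+1)√(1/1/(4π)) = 0.28209479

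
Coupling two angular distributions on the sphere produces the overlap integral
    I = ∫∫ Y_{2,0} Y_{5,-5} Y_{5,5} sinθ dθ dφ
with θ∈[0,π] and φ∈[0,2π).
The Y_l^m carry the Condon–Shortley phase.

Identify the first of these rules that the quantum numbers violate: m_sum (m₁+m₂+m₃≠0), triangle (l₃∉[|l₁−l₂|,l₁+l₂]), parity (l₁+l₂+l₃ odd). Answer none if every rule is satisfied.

azimuthal sum: 0 − 5 + 5 = 0  ✓
3 ≤ 5 ≤ 7 (triangle on l)  ✓
L = 2 + 5 + 5 = 12 (even)  ✓

none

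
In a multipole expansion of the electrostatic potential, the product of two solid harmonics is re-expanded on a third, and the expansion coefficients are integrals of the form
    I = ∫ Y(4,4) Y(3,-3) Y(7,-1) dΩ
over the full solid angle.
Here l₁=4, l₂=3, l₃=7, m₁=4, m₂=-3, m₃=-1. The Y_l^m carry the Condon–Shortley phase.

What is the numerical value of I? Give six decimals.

Rules hold: Σm=0, L=14 even, 1≤7≤7.
N = 9·7·15 = 945
Δ = 0!·8!·6!/15! = 1/45045
Racah Σ t=0..0: t=0:+1/20736 = 1/20736
⇒ 3j(4 3 7; 0 0 0)² = 35/1287, sgn -1
Racah Σ t=0..0: t=0:+1/29030400 = 1/29030400
⇒ 3j(4 3 7; 4 -3 -1)² = 1/45045, sgn +1
4πI² = N·(3j₀)²·(3jₘ)² = 35/61347
I = -1·√(0.000570525/4π) = -0.00673802

-0.006738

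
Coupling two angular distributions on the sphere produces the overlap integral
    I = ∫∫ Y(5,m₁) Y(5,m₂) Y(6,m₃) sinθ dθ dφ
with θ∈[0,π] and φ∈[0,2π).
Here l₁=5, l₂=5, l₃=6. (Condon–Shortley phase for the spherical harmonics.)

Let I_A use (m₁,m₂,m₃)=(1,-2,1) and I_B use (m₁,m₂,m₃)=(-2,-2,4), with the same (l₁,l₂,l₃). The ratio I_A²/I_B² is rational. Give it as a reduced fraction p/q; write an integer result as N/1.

l's match ⇒ only the (l;m) 3-j factors differ between A and B.
A: triangle coeff Δ(5,5,6) = 1/28588560; Σ_t [0,3]: t=0:+1/41472 t=1:−1/10368 t=2:+1/23040 t=3:−1/518400 = -1/32400; (3j)²=128/12155 [(5 5 6; 1 -2 1)], sign=+1
B: triangle coeff Δ(5,5,6) = 1/28588560; Σ_t [1,3]: t=1:−1/207360 t=2:+1/57600 t=3:−1/207360 = 1/129600; (3j)²=168/12155 [(5 5 6; -2 -2 4)], sign=+1
I_A²/I_B² = (128/12155)/(168/12155) = 16/21

16/21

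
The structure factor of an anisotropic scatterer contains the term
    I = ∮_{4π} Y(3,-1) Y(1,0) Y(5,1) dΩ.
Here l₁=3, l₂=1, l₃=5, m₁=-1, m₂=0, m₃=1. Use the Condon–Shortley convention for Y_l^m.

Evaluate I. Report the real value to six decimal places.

triangle: need 2≤l₃≤4, have 5; I=0

0.000000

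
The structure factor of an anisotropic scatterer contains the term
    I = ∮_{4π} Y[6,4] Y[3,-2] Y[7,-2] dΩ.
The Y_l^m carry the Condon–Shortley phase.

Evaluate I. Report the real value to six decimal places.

-0.153384

Rules hold: Σm=0, L=16 even, 3≤7≤9.
N = 13·7·15 = 1365
Δ = 2!·10!·4!/17! = 1/2042040
Racah Σ t=0..2: t=0:+1/207360 t=1:−1/57600 t=2:+1/207360 = -1/129600
⇒ 3j(6 3 7; 0 0 0)² = 168/12155, sgn +1
Racah Σ t=0..1: t=0:+1/967680 t=1:−1/8709120 = 1/1088640
⇒ 3j(6 3 7; 4 -2 -2)² = 800/51051, sgn -1
4πI² = N·(3j₀)²·(3jₘ)² = 134400/454597
I = -1·√(0.295646/4π) = -0.15338448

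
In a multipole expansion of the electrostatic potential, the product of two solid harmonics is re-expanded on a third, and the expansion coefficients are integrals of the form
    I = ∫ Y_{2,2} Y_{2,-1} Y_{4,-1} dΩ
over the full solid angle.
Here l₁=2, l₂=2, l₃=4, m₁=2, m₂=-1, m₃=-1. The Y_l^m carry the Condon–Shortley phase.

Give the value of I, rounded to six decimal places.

Rules hold: Σm=0, L=8 even, 0≤4≤4.
N = 5·5·9 = 225
Δ = 0!·4!·4!/9! = 1/630
Racah Σ t=0..0: t=0:+1/16 = 1/16
⇒ 3j(2 2 4; 0 0 0)² = 2/35, sgn +1
Racah Σ t=0..0: t=0:+1/144 = 1/144
⇒ 3j(2 2 4; 2 -1 -1)² = 1/126, sgn -1
4πI² = N·(3j₀)²·(3jₘ)² = 5/49
I = -1·√(0.102041/4π) = -0.09011188

-0.090112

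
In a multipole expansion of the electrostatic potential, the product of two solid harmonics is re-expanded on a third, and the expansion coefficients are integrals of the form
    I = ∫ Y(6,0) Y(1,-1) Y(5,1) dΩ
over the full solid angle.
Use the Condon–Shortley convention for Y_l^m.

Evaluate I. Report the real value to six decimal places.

Rules hold: Σm=0, L=12 even, 5≤5≤7.
N = 13·3·11 = 429
Δ = 2!·10!·0!/13! = 1/858
Racah Σ t=1..1: t=1:−1/14400 = -1/14400
⇒ 3j(6 1 5; 0 0 0)² = 6/143, sgn +1
Racah Σ t=0..0: t=0:+1/34560 = 1/34560
⇒ 3j(6 1 5; 0 -1 1)² = 5/286, sgn +1
4πI² = N·(3j₀)²·(3jₘ)² = 45/143
I = +1·√(0.314685/4π) = 0.15824621

0.158246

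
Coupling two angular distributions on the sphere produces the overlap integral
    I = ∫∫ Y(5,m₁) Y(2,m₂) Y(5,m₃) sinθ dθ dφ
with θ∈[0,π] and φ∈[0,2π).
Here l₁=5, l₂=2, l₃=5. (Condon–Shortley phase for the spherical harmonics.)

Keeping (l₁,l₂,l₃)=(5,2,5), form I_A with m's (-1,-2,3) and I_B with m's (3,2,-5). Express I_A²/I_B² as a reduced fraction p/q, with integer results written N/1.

Same 5,2,5: normalisation and zero-m 3j drop out of the ratio.
A: Δ: 2! 8! 2! / 13! → 1/38610; sum: t=0:+1/5760 = 1/5760; 3j²(5 2 5; -1 -2 3) = Δ·Π!·Σ² = 56/2145  (sign +1)
B: Δ: 2! 8! 2! / 13! → 1/38610; sum: t=2:+1/161280 = 1/161280; 3j²(5 2 5; 3 2 -5) = Δ·Π!·Σ² = 1/143  (sign +1)
I_A²/I_B² = (56/2145)/(1/143) = 56/15

56/15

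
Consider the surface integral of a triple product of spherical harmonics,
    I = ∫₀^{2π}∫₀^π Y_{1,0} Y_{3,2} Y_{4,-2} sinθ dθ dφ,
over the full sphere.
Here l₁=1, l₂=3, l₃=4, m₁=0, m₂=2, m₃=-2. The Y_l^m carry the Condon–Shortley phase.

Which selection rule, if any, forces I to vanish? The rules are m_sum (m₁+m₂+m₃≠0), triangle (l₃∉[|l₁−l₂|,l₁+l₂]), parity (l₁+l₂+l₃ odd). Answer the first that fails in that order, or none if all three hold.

none

Σmᵢ = 0  ✓
l₃∈[|l₁−l₂|,l₁+l₂]=[2,4], have l₃=4  ✓
Σlᵢ = 8 ⇒ even  ✓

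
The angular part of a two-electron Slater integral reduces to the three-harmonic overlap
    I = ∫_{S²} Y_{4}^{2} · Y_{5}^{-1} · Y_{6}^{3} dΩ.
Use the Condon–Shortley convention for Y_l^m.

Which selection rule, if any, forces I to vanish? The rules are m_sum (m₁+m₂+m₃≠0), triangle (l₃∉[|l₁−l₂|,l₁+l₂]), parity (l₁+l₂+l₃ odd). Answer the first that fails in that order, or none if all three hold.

m_sum

m₁+m₂+m₃ = 2 − 1 + 3 = 4  ✗
triangle: |4−5|=1 ≤ l₃=6 ≤ 4+5=9
parity: l₁+l₂+l₃ = 15 is odd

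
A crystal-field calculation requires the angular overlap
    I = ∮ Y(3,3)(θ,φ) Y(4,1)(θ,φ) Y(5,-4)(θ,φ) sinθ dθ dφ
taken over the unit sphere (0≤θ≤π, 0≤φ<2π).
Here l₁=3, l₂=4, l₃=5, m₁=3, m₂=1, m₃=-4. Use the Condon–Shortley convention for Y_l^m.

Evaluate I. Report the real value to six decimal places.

-0.186208

Checks pass: Σm=0; 12 even; l₃=5∈[1,7].
(2·3+1)(2·4+1)(2·5+1) = 693
Δ: 2! 4! 6! / 13! → 1/180180
sum: t=0:+1/576 t=1:−1/144 t=2:+1/576 = -1/288
3j²(3 4 5; 0 0 0) = Δ·Π!·Σ² = 20/1001  (sign +1)
sum: t=0:+1/5760 = 1/5760
3j²(3 4 5; 3 1 -4) = Δ·Π!·Σ² = 9/286  (sign -1)
combine: 4πI² = 693·20/1001·9/286 = 810/1859
take √, sign -1: I = -0.18620781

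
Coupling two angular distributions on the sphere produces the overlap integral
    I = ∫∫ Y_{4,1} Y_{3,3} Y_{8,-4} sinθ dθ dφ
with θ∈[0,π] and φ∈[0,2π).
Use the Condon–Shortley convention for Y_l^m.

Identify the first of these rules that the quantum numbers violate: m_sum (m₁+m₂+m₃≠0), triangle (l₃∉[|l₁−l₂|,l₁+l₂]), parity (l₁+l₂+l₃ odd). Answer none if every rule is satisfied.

triangle

m₁+m₂+m₃ = 1 + 3 − 4 = 0  ✓
triangle: |4−3|=1 ≤ l₃=8 ≤ 4+3=7  ✗
parity: l₁+l₂+l₃ = 15 is odd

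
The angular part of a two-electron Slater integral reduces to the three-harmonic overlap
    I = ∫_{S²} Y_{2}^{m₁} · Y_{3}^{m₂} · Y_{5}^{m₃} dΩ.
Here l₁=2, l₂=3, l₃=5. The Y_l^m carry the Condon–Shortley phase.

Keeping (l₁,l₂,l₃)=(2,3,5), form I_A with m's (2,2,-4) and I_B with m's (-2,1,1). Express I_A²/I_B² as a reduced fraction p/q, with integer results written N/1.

Shared (l₁,l₂,l₃)=(2,3,5): N and (l;000)² cancel in I_A²/I_B².
A: Δ = 0!·4!·6!/11! = 1/2310; Racah Σ t=0..0: t=0:+1/2880 = 1/2880; ⇒ 3j(2 3 5; 2 2 -4)² = 3/55, sgn -1
B: Δ = 0!·4!·6!/11! = 1/2310; Racah Σ t=0..0: t=0:+1/1152 = 1/1152; ⇒ 3j(2 3 5; -2 1 1)² = 1/154, sgn +1
I_A²/I_B² = (3/55)/(1/154) = 42/5

42/5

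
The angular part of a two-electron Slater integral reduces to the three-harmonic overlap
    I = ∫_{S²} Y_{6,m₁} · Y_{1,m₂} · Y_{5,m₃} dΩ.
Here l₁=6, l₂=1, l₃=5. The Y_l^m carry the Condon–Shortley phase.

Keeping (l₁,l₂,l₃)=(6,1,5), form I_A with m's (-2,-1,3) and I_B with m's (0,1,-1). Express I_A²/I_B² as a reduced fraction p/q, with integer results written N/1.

2/5

Same 6,1,5: normalisation and zero-m 3j drop out of the ratio.
A: Δ: 2! 10! 0! / 13! → 1/858; sum: t=0:+1/161280 = 1/161280; 3j²(6 1 5; -2 -1 3) = Δ·Π!·Σ² = 1/143  (sign +1)
B: Δ: 2! 10! 0! / 13! → 1/858; sum: t=2:+1/34560 = 1/34560; 3j²(6 1 5; 0 1 -1) = Δ·Π!·Σ² = 5/286  (sign +1)
I_A²/I_B² = (1/143)/(5/286) = 2/5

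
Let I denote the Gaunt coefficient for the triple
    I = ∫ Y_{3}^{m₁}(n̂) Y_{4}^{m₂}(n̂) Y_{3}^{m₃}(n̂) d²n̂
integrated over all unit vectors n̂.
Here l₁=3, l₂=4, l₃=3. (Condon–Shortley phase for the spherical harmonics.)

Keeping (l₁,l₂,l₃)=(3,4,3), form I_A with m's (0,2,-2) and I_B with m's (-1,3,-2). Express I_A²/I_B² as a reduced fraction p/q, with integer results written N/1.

Same 3,4,3: normalisation and zero-m 3j drop out of the ratio.
A: Δ: 4! 2! 4! / 11! → 1/34650; sum: t=2:+1/96 t=3:−1/72 = -1/288; 3j²(3 4 3; 0 2 -2) = Δ·Π!·Σ² = 1/462  (sign +1)
B: Δ: 4! 2! 4! / 11! → 1/34650; sum: t=3:−1/144 t=4:+1/288 = -1/288; 3j²(3 4 3; -1 3 -2) = Δ·Π!·Σ² = 1/99  (sign +1)
I_A²/I_B² = (1/462)/(1/99) = 3/14

3/14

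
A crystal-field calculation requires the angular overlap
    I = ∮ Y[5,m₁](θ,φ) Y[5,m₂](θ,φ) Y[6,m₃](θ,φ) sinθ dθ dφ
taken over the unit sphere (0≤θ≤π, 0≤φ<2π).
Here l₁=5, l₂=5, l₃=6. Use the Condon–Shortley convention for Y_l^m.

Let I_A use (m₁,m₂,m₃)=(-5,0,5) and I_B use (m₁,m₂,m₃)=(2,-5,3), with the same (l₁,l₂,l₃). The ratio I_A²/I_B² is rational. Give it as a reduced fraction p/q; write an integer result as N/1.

11/14

Shared (l₁,l₂,l₃)=(5,5,6): N and (l;000)² cancel in I_A²/I_B².
A: Δ = 4!·6!·6!/17! = 1/28588560; Racah Σ t=4..4: t=4:+1/2073600 = 1/2073600; ⇒ 3j(5 5 6; -5 0 5)² = 15/884, sgn -1
B: Δ = 4!·6!·6!/17! = 1/28588560; Racah Σ t=0..0: t=0:+1/622080 = 1/622080; ⇒ 3j(5 5 6; 2 -5 3)² = 105/4862, sgn -1
I_A²/I_B² = (15/884)/(105/4862) = 11/14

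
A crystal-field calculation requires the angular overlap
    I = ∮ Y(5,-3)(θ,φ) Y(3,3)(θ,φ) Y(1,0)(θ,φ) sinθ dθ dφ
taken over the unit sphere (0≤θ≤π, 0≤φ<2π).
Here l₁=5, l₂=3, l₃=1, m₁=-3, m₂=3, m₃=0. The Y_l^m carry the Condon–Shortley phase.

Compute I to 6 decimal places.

|5−3|≤1≤5+3 violated ⇒ I = 0

0.000000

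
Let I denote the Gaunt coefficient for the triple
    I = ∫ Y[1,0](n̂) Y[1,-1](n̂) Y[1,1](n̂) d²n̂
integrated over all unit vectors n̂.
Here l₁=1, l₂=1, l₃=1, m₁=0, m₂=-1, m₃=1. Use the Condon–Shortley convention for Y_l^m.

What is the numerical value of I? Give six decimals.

Σlᵢ=3 odd — θ-integrand is odd under cosθ→−cosθ; I=0

0.000000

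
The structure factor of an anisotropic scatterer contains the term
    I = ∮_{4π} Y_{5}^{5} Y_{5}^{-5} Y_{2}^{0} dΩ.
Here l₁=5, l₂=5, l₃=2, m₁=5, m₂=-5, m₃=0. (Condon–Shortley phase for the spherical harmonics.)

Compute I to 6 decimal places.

m-sum 0 ✓  L=12 even ✓  0≤2≤10 ✓
Π(2lᵢ+1) = 11×11×5 = 605
triangle coeff Δ(5,5,2) = 1/38610
Σ_t [3,5]: t=3:−1/2880 t=4:+1/576 t=5:−1/2880 = 1/960
(3j)²=10/429 [(5 5 2; 0 0 0)], sign=+1
Σ_t [0,0]: t=0:+1/161280 = 1/161280
(3j)²=15/286 [(5 5 2; 5 -5 0)], sign=+1
⇒ 4πI² = 125/169
I = (+1)√(125/169/(4π)) = 0.24260890

0.242609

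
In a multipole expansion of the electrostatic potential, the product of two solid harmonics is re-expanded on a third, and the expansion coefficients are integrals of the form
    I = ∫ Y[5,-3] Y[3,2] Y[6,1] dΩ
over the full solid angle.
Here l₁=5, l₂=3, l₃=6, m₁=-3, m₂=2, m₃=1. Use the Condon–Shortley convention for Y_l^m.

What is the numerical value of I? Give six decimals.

0.166435

m-sum 0 ✓  L=14 even ✓  2≤6≤8 ✓
Π(2lᵢ+1) = 11×7×13 = 1001
triangle coeff Δ(5,3,6) = 1/675675
Σ_t [0,2]: t=0:+1/8640 t=1:−1/2304 t=2:+1/8640 = -7/34560
(3j)²=7/429 [(5 3 6; 0 0 0)], sign=-1
Σ_t [1,2]: t=1:−1/120960 t=2:+1/17280 = 1/20160
(3j)²=64/3003 [(5 3 6; -3 2 1)], sign=-1
⇒ 4πI² = 448/1287
I = (+1)√(448/1287/(4π)) = 0.16643505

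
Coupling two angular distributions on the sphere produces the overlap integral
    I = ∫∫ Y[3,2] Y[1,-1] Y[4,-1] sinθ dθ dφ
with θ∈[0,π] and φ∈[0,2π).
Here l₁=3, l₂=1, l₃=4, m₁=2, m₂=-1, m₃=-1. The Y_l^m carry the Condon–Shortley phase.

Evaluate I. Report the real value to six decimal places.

Checks pass: Σm=0; 8 even; l₃=4∈[2,4].
(2·3+1)(2·1+1)(2·4+1) = 189
Δ: 0! 6! 2! / 9! → 1/252
sum: t=0:+1/36 = 1/36
3j²(3 1 4; 0 0 0) = Δ·Π!·Σ² = 4/63  (sign +1)
sum: t=0:+1/240 = 1/240
3j²(3 1 4; 2 -1 -1) = Δ·Π!·Σ² = 1/84  (sign -1)
combine: 4πI² = 189·4/63·1/84 = 1/7
take √, sign -1: I = -0.10662181

-0.106622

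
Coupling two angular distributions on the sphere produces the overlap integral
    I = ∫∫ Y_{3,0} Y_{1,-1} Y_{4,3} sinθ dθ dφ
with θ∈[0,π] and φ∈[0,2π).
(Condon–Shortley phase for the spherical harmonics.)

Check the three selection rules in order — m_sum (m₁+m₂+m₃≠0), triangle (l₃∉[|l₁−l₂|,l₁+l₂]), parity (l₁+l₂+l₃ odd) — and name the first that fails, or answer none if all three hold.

m_sum

azimuthal sum: 0 − 1 + 3 = 2  ✗
2 ≤ 4 ≤ 4 (triangle on l)
L = 3 + 1 + 4 = 8 (even)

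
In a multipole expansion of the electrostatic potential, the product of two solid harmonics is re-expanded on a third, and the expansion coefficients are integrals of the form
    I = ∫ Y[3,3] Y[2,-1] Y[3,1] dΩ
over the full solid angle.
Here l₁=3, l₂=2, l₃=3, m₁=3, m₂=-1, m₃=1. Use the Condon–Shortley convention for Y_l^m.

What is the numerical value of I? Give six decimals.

0.000000

Σmᵢ = 3 ≠ 0, so the φ-integral vanishes; I = 0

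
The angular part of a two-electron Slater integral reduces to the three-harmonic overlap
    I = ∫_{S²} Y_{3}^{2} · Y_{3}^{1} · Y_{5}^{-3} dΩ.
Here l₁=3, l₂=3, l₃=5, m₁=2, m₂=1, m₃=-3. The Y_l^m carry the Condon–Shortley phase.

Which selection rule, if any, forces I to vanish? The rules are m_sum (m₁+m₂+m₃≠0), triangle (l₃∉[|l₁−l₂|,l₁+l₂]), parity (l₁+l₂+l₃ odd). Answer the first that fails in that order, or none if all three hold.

parity

m₁+m₂+m₃ = 2 + 1 − 3 = 0  ✓
triangle: |3−3|=0 ≤ l₃=5 ≤ 3+3=6  ✓
parity: l₁+l₂+l₃ = 11 is odd  ✗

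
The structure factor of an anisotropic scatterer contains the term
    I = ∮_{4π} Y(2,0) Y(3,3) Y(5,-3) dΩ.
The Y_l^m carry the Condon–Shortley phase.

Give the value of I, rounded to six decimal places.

-0.126792

m-sum 0 ✓  L=10 even ✓  1≤5≤5 ✓
Π(2lᵢ+1) = 5×7×11 = 385
triangle coeff Δ(2,3,5) = 1/2310
Σ_t [0,0]: t=0:+1/144 = 1/144
(3j)²=10/231 [(2 3 5; 0 0 0)], sign=-1
Σ_t [0,0]: t=0:+1/2880 = 1/2880
(3j)²=2/165 [(2 3 5; 0 3 -3)], sign=+1
⇒ 4πI² = 20/99
I = (-1)√(20/99/(4π)) = -0.12679218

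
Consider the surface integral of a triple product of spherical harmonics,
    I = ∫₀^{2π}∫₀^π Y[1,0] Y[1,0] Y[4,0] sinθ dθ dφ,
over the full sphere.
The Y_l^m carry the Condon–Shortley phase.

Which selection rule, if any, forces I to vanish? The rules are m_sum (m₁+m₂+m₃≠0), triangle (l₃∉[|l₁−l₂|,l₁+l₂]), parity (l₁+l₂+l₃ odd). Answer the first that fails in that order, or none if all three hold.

m₁+m₂+m₃ = 0 + 0 + 0 = 0  ✓
triangle: |1−1|=0 ≤ l₃=4 ≤ 1+1=2  ✗
parity: l₁+l₂+l₃ = 6 is even

triangle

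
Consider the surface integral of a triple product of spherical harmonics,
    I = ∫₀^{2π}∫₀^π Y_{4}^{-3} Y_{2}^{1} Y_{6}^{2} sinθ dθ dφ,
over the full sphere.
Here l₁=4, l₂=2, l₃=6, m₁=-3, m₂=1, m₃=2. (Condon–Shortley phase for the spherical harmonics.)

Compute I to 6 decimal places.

0.089969

m-sum 0 ✓  L=12 even ✓  2≤6≤6 ✓
Π(2lᵢ+1) = 9×5×13 = 585
triangle coeff Δ(4,2,6) = 1/6435
Σ_t [0,0]: t=0:+1/2304 = 1/2304
(3j)²=5/143 [(4 2 6; 0 0 0)], sign=+1
Σ_t [0,0]: t=0:+1/30240 = 1/30240
(3j)²=32/6435 [(4 2 6; -3 1 2)], sign=+1
⇒ 4πI² = 160/1573
I = (+1)√(160/1573/(4π)) = 0.08996855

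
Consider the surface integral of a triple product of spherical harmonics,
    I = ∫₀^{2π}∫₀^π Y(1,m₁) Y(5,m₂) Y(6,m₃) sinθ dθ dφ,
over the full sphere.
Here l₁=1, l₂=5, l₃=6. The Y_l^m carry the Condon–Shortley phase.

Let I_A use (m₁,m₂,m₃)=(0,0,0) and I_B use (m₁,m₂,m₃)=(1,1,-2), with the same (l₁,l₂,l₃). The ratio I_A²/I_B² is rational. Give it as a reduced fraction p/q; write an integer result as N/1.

9/7

Same 1,5,6: normalisation and zero-m 3j drop out of the ratio.
A: Δ: 0! 2! 10! / 13! → 1/858; sum: t=0:+1/14400 = 1/14400; 3j²(1 5 6; 0 0 0) = Δ·Π!·Σ² = 6/143  (sign +1)
B: Δ: 0! 2! 10! / 13! → 1/858; sum: t=0:+1/34560 = 1/34560; 3j²(1 5 6; 1 1 -2) = Δ·Π!·Σ² = 14/429  (sign +1)
I_A²/I_B² = (6/143)/(14/429) = 9/7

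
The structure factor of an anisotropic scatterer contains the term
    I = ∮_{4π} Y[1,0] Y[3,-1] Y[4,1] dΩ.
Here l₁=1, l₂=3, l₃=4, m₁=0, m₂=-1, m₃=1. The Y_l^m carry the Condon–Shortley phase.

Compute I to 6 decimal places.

m-sum 0 ✓  L=8 even ✓  2≤4≤4 ✓
Π(2lᵢ+1) = 3×7×9 = 189
triangle coeff Δ(1,3,4) = 1/252
Σ_t [0,0]: t=0:+1/36 = 1/36
(3j)²=4/63 [(1 3 4; 0 0 0)], sign=+1
Σ_t [0,0]: t=0:+1/48 = 1/48
(3j)²=5/84 [(1 3 4; 0 -1 1)], sign=-1
⇒ 4πI² = 5/7
I = (-1)√(5/7/(4π)) = -0.23841361

-0.238414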